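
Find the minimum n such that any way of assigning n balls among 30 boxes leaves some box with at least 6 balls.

With 150 balls one could put exactly 5 in each of the 30 boxes, and no box would reach 6.
Pigeonhole: one more ball must land in a box that already has 5, giving it 6.
So 30 × 5 + 1 = 151 balls are required.

151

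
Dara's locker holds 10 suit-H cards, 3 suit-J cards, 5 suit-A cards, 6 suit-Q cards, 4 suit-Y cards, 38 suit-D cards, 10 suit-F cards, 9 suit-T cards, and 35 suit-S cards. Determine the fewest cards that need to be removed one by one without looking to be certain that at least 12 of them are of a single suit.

70

An adversary could hand out at most 11 cards per suit (7 suits run out sooner): 10 + 3 + 5 + 6 + 4 + 11 + 10 + 9 + 11 = 69 cards and still no suit has 12.
One more card lands in a suit already at 11, so 70 draws are enough and 69 are not.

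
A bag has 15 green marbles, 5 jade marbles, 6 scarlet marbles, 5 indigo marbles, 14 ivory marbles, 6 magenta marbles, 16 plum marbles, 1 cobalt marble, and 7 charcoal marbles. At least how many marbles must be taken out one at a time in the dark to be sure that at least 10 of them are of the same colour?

58

An adversary could hand out at most 9 marbles per colour (6 colours run out sooner): 9 + 5 + 6 + 5 + 9 + 6 + 9 + 1 + 7 = 57 marbles and still no colour has 10.
Pigeonhole: one more marble lands in a colour already at 9, so 58 draws are enough and 57 are not.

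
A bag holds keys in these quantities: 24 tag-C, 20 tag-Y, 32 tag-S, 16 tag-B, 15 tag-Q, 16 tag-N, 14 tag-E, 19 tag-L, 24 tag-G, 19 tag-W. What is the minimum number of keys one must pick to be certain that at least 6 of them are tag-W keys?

186

In the worst case for collecting tag-W keys, every non-tag-W key comes out first.
There are 24 + 20 + 32 + 16 + 15 + 16 + 14 + 19 + 24 = 180 non-tag-W keys altogether.
After those, each further key must be tag-W, so 180 + 6 = 186 draws guarantee 6 tag-W keys.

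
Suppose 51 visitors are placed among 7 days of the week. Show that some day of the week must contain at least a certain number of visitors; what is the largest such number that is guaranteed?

Pigeonhole: the 7 days of the week are the holes and the 51 visitors are the pigeons.
If every day of the week held at most 7 visitors, the total would be at most 7 × 7 = 49, which is less than 51.
So some day of the week holds at least ⌈51/7⌉ = 8 visitors.

8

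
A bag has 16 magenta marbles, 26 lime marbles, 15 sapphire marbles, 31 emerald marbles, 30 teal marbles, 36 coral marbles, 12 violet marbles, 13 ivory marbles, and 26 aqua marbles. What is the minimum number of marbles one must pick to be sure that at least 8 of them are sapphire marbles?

198

In the worst case for collecting sapphire marbles, every non-sapphire marble comes out first.
There are 16 + 26 + 31 + 30 + 36 + 12 + 13 + 26 = 190 non-sapphire marbles altogether.
After those, each further marble must be sapphire, so 190 + 8 = 198 draws guarantee 8 sapphire marbles.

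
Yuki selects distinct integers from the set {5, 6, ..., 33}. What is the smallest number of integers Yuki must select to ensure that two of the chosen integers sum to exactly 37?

Two chosen integers sum to 37 exactly when both halves of some pair {x, 37−x} with 5 ≤ x ≤ 37−x ≤ 32 are chosen — 14 such pairs.
The remaining 1 element (those with no distinct partner in range) can never complete a 37-sum, so the worst case takes all of them and one from each pair: 1 + 14 = 15.
By the pigeonhole principle, the 16th integer has to be the second member of some pair, so 15 + 1 = 16.

16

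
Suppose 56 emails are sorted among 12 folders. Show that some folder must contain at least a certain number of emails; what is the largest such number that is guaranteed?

5

By pigeonhole, the 12 folders are the holes and the 56 emails are the pigeons.
If every folder held at most 4 emails, the total would be at most 12 × 4 = 48, which is less than 56.
So some folder holds at least ⌈56/12⌉ = 5 emails.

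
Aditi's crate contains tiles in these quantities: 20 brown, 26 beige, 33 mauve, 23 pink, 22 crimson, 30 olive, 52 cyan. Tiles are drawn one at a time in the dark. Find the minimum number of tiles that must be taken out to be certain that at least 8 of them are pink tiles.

191

In the worst case for collecting pink tiles, every non-pink tile comes out first.
There are 20 + 26 + 33 + 22 + 30 + 52 = 183 non-pink tiles altogether.
After those, each further tile must be pink, so 183 + 8 = 191 draws guarantee 8 pink tiles.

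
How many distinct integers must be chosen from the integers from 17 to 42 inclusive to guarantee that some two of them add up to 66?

18

A set avoiding the sum 66 can contain at most one of each pair {x, 66−x}, plus the 8 elements whose complement lies outside the range or equal to its own complement.
The integers 17, …, 33 (17 of them) are such a set: any two sum to at least 17+18 = 35 and at most 32+33 = 65 < 66.
Any 18th integer completes one of the 9 pairs, so 18 choices force a sum of 66.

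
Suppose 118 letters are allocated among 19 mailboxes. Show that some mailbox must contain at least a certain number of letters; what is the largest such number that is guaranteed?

By the pigeonhole principle, the 19 mailboxes are the holes and the 118 letters are the pigeons.
If every mailbox held at most 6 letters, the total would be at most 19 × 6 = 114, which is less than 118.
So some mailbox holds at least ⌈118/19⌉ = 7 letters.

7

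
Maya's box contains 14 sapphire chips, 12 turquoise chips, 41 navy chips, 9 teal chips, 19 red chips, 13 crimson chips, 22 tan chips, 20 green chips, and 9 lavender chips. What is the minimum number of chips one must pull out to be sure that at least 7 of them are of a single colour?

An adversary could hand out at most 6 chips per colour: 6 + 6 + 6 + 6 + 6 + 6 + 6 + 6 + 6 = 54 chips and still no colour has 7.
Pigeonhole: one more chip lands in a colour already at 6, so 55 draws are enough and 54 are not.

55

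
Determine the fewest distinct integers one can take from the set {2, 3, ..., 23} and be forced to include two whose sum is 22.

14

Group the elements by complementary pair {x, 22−x}: {2,20}, {3,19}, {4,18}, …, giving 9 two-element pairs, the single value 11 (it cannot pair with itself since the integers are distinct), and 3 integers whose partner 22−x falls outside [2,23].
Treating each of those 13 groups as a pigeonhole, one can pick one integer per group — 13 integers — with no two summing to 22.
The 14th integer lands in an occupied pair, forcing a sum of 22.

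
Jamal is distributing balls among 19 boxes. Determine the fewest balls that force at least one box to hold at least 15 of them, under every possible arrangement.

267

With 266 balls one could put exactly 14 in each of the 19 boxes, and no box would reach 15.
Pigeonhole: one more ball must land in a box that already has 14, giving it 15.
So 19 × 14 + 1 = 267 balls are required.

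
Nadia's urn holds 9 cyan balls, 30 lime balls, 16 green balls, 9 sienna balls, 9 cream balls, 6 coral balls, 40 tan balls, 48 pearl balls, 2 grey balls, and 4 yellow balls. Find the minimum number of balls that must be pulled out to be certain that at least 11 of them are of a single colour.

The 10 colours are the holes; the balls drawn are the pigeons.
To avoid 11 of any one colour, the worst case takes at most 10 of each colour, or every ball of a colour that has fewer than 10.
That gives 9 + 10 + 10 + 9 + 9 + 6 + 10 + 10 + 2 + 4 = 79 balls with no colour reaching 11.
The next ball forces some colour to 11, so 79 + 1 = 80.

80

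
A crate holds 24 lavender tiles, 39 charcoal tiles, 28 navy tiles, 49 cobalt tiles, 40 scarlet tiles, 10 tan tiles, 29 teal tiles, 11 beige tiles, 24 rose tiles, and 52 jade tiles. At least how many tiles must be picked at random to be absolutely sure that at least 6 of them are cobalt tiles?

In the worst case for collecting cobalt tiles, every non-cobalt tile comes out first.
There are 24 + 39 + 28 + 40 + 10 + 29 + 11 + 24 + 52 = 257 non-cobalt tiles altogether.
After those, each further tile must be cobalt, so 257 + 6 = 263 draws guarantee 6 cobalt tiles.

263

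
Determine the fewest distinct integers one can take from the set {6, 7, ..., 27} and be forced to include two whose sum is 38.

15

A set avoiding the sum 38 can contain at most one of each pair {x, 38−x}, plus the 6 elements whose complement lies outside the range or equal to its own complement.
The integers 6, …, 19 (14 of them) are such a set: any two sum to at least 6+7 = 13 and at most 18+19 = 37 < 38.
Any 15th integer completes one of the 8 pairs, so 15 choices force a sum of 38.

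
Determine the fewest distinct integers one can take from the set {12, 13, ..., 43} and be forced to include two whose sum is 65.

Group the elements by complementary pair {x, 65−x}: {22,43}, {23,42}, {24,41}, …, giving 11 two-element pairs and 10 integers whose partner 65−x falls outside [12,43].
Treating each of those 21 groups as a pigeonhole, one can pick one integer per group — 21 integers — with no two summing to 65.
The 22nd integer lands in an occupied pair, forcing a sum of 65.

22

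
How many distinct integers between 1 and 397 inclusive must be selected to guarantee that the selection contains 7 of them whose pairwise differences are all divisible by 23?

Integers whose pairwise differences are multiples of 23 are exactly those sharing a remainder mod 23. The 23 residue classes mod 23 are the pigeonholes.
With 138 integers one could put 6 in each residue class and have no class reach 7.
The 139th integer pushes some class to 7, so 23·6 + 1 = 139.

139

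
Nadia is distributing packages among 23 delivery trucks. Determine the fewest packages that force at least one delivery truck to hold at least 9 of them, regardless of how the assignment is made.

185

With 184 packages one could put exactly 8 in each of the 23 delivery trucks, and no delivery truck would reach 9.
One more package must land in a delivery truck that already has 8, giving it 9.
So 23 × 8 + 1 = 185 packages are required.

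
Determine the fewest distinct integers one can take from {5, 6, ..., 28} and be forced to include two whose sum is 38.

16

Two chosen integers sum to 38 exactly when both halves of some pair {x, 38−x} with 10 ≤ x ≤ 38−x ≤ 28 are chosen — 9 such pairs.
The remaining 6 elements (those with no distinct partner in range) can never complete a 38-sum, so the worst case takes all of them and one from each pair: 6 + 9 = 15.
Pigeonhole: the 16th integer has to be the second member of some pair, so 15 + 1 = 16.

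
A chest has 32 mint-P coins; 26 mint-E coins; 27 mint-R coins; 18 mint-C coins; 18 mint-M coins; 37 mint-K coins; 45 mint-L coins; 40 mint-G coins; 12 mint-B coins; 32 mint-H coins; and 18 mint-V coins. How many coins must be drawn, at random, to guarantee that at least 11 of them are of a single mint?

111

Pigeonhole: the 11 mints are the holes; the coins drawn are the pigeons.
To avoid 11 of any one mint, the worst case takes at most 10 of each mint.
That gives 10 + 10 + 10 + 10 + 10 + 10 + 10 + 10 + 10 + 10 + 10 = 110 coins with no mint reaching 11.
The next coin forces some mint to 11, so 110 + 1 = 111.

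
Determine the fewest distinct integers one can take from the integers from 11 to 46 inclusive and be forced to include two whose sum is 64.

23

A set avoiding the sum 64 can contain at most one of each pair {x, 64−x}, plus the 8 elements whose complement lies outside the range or equal to its own complement.
The integers 11, …, 32 (22 of them) are such a set: any two sum to at least 11+12 = 23 and at most 31+32 = 63 < 64.
By the pigeonhole principle, any 23rd integer completes one of the 14 pairs, so 23 choices force a sum of 64.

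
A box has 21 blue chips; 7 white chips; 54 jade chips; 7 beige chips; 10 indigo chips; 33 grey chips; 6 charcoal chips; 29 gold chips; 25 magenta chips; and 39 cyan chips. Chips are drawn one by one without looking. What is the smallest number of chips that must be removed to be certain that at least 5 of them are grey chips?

203

In the worst case for collecting grey chips, every non-grey chip comes out first.
There are 21 + 7 + 54 + 7 + 10 + 6 + 29 + 25 + 39 = 198 non-grey chips altogether.
After those, each further chip must be grey, so 198 + 5 = 203 draws guarantee 5 grey chips.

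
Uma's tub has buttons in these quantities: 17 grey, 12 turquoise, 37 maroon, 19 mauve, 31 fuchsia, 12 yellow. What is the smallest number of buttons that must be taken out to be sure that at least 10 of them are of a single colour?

55

Put each drawn button into a box by colour. The largest draw with every box below 10 takes min(count, 9) from each colour.
Σ min(cᵢ, 9) = 9 + 9 + 9 + 9 + 9 + 9 = 54.
Draw number 54 + 1 = 55 must push one box to 10.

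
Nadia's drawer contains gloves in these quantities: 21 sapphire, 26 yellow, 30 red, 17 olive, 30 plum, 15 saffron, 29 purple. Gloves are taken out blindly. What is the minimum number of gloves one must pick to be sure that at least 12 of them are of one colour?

78

Put each drawn glove into a box by colour. The largest draw with every box below 12 takes min(count, 11) from each colour.
Σ min(cᵢ, 11) = 11 + 11 + 11 + 11 + 11 + 11 + 11 = 77.
Draw number 77 + 1 = 78 must push one box to 12.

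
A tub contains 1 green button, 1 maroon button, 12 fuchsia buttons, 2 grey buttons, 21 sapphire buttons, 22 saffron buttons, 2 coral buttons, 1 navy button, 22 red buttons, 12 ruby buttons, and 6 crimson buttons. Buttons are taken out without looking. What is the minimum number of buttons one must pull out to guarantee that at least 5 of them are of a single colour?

Put each drawn button into a box by colour. The largest draw with every box below 5 takes min(count, 4) from each colour; colours with fewer than 4 contribute all they have.
Σ min(cᵢ, 4) = 1 + 1 + 4 + 2 + 4 + 4 + 2 + 1 + 4 + 4 + 4 = 31.
Draw number 31 + 1 = 32 must push one box to 5.

32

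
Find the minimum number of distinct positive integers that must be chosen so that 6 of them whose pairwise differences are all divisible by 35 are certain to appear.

Integers whose pairwise differences are multiples of 35 are exactly those sharing a remainder mod 35. The 35 residue classes mod 35 are the pigeonholes.
With 175 integers one could put 5 in each residue class and have no class reach 6.
The 176th integer pushes some class to 6, so 35·5 + 1 = 176.

176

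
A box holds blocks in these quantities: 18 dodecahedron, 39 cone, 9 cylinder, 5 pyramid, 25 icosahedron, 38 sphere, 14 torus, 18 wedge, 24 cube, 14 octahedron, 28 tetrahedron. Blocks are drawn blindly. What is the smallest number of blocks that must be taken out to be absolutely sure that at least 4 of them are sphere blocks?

198

In the worst case for collecting sphere blocks, every non-sphere block comes out first.
There are 18 + 39 + 9 + 5 + 25 + 14 + 18 + 24 + 14 + 28 = 194 non-sphere blocks altogether.
After those, each further block must be sphere, so 194 + 4 = 198 draws guarantee 4 sphere blocks.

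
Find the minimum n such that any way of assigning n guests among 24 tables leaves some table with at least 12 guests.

With 264 guests one could put exactly 11 in each of the 24 tables, and no table would reach 12.
By the pigeonhole principle, one more guest must land in a table that already has 11, giving it 12.
So 24 × 11 + 1 = 265 guests are required.

265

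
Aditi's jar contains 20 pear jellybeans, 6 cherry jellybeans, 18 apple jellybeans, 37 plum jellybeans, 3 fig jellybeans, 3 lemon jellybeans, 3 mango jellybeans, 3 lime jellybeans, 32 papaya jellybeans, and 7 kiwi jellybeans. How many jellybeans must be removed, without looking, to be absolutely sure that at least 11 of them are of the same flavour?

An adversary could hand out at most 10 jellybeans per flavour (6 flavours run out sooner): 10 + 6 + 10 + 10 + 3 + 3 + 3 + 3 + 10 + 7 = 65 jellybeans and still no flavour has 11.
One more jellybean lands in a flavour already at 10, so 66 draws are enough and 65 are not.

66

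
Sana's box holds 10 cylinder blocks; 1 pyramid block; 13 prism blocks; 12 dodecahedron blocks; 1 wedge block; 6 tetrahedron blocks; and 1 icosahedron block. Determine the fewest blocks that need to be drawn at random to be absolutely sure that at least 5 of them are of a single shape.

20

Pigeonhole: put each drawn block into a box by shape. The largest draw with every box below 5 takes min(count, 4) from each shape; shapes with fewer than 4 contribute all they have.
Σ min(cᵢ, 4) = 4 + 1 + 4 + 4 + 1 + 4 + 1 = 19.
Draw number 19 + 1 = 20 must push one box to 5.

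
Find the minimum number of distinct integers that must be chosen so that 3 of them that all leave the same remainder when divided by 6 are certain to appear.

13

Pigeonhole: the 6 residue classes mod 6 are the pigeonholes.
With 12 integers one could put 2 in each residue class and have no class reach 3.
The 13th integer pushes some class to 3, so 6·2 + 1 = 13.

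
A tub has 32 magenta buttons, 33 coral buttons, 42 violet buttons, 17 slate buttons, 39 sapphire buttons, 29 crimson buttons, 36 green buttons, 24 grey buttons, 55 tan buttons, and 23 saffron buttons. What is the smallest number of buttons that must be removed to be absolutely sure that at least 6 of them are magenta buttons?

In the worst case for collecting magenta buttons, every non-magenta button comes out first.
There are 33 + 42 + 17 + 39 + 29 + 36 + 24 + 55 + 23 = 298 non-magenta buttons altogether.
After those, each further button must be magenta, so 298 + 6 = 304 draws guarantee 6 magenta buttons.

304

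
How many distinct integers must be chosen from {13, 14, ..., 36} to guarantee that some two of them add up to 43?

16

Two chosen integers sum to 43 exactly when both halves of some pair {x, 43−x} with 13 ≤ x ≤ 43−x ≤ 30 are chosen — 9 such pairs.
The remaining 6 elements (those with no distinct partner in range) can never complete a 43-sum, so the worst case takes all of them and one from each pair: 6 + 9 = 15.
By the pigeonhole principle, the 16th integer has to be the second member of some pair, so 15 + 1 = 16.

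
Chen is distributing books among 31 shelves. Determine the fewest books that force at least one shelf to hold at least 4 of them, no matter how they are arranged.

With 93 books one could put exactly 3 in each of the 31 shelves, and no shelf would reach 4.
One more book must land in a shelf that already has 3, giving it 4.
So 31 × 3 + 1 = 94 books are required.

94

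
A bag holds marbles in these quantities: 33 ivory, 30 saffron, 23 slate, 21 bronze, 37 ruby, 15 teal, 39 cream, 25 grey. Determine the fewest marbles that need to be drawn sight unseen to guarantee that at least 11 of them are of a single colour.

81

Pigeonhole: the 8 colours are the holes; the marbles drawn are the pigeons.
To avoid 11 of any one colour, the worst case takes at most 10 of each colour.
That gives 10 + 10 + 10 + 10 + 10 + 10 + 10 + 10 = 80 marbles with no colour reaching 11.
The next marble forces some colour to 11, so 80 + 1 = 81.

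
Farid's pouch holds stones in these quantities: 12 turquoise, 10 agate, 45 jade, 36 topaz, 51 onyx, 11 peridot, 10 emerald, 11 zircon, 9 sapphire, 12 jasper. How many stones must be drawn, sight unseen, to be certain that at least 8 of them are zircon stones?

204

In the worst case for collecting zircon stones, every non-zircon stone comes out first.
There are 12 + 10 + 45 + 36 + 51 + 11 + 10 + 9 + 12 = 196 non-zircon stones altogether.
After those, each further stone must be zircon, so 196 + 8 = 204 draws guarantee 8 zircon stones.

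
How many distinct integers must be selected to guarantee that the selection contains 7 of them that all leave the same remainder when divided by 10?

61

The 10 residue classes mod 10 are the pigeonholes.
With 60 integers one could put 6 in each residue class and have no class reach 7.
The 61st integer pushes some class to 7, so 10·6 + 1 = 61.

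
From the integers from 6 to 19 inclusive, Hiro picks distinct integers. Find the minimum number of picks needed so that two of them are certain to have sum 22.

10

Two chosen integers sum to 22 exactly when both halves of some pair {x, 22−x} with 6 ≤ x ≤ 22−x ≤ 16 are chosen — 5 such pairs.
The remaining 4 elements (those with no distinct partner in range) can never complete a 22-sum, so the worst case takes all of them and one from each pair: 4 + 5 = 9.
The 10th integer has to be the second member of some pair, so 9 + 1 = 10.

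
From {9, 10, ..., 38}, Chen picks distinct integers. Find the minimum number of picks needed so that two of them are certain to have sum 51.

18

A set avoiding the sum 51 can contain at most one of each pair {x, 51−x}, plus the 4 elements whose complement lies outside the range.
The integers 9, …, 25 (17 of them) are such a set: any two sum to at least 9+10 = 19 and at most 24+25 = 49 < 51.
By the pigeonhole principle, any 18th integer completes one of the 13 pairs, so 18 choices force a sum of 51.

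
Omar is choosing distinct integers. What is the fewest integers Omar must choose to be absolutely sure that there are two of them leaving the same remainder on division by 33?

34

By the pigeonhole principle, the 33 residue classes mod 33 are the pigeonholes.
With 33 integers one could put 1 in each residue class and have no class reach 2.
The 34th integer pushes some class to 2, so 33·1 + 1 = 34.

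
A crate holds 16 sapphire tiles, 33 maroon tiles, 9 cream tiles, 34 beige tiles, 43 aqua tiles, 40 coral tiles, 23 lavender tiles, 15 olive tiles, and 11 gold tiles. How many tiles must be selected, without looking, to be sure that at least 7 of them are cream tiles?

In the worst case for collecting cream tiles, every non-cream tile comes out first.
There are 16 + 33 + 34 + 43 + 40 + 23 + 15 + 11 = 215 non-cream tiles altogether.
After those, each further tile must be cream, so 215 + 7 = 222 draws guarantee 7 cream tiles.

222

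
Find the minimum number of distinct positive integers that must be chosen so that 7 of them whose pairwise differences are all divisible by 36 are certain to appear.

Integers whose pairwise differences are multiples of 36 are exactly those sharing a remainder mod 36. The 36 residue classes mod 36 are the pigeonholes.
With 216 integers one could put 6 in each residue class and have no class reach 7.
The 217th integer pushes some class to 7, so 36·6 + 1 = 217.

217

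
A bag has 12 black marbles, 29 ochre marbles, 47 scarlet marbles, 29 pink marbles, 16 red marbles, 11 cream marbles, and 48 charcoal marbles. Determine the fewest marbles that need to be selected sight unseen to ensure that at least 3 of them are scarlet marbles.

In the worst case for collecting scarlet marbles, every non-scarlet marble comes out first.
There are 12 + 29 + 29 + 16 + 11 + 48 = 145 non-scarlet marbles altogether.
After those, each further marble must be scarlet, so 145 + 3 = 148 draws guarantee 3 scarlet marbles.

148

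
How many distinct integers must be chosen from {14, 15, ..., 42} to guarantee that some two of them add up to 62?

A set avoiding the sum 62 can contain at most one of each pair {x, 62−x}, plus the 7 elements whose complement lies outside the range or equal to its own complement.
The integers 14, …, 31 (18 of them) are such a set: any two sum to at least 14+15 = 29 and at most 30+31 = 61 < 62.
By pigeonhole, any 19th integer completes one of the 11 pairs, so 19 choices force a sum of 62.

19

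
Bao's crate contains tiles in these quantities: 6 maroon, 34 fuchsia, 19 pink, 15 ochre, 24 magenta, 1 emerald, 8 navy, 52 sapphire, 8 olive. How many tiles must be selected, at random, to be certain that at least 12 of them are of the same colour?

79

By pigeonhole, put each drawn tile into a box by colour. The largest draw with every box below 12 takes min(count, 11) from each colour; colours with fewer than 11 contribute all they have.
Σ min(cᵢ, 11) = 6 + 11 + 11 + 11 + 11 + 1 + 8 + 11 + 8 = 78.
Draw number 78 + 1 = 79 must push one box to 12.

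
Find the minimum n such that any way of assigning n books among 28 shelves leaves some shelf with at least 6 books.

With 140 books one could put exactly 5 in each of the 28 shelves, and no shelf would reach 6.
One more book must land in a shelf that already has 5, giving it 6.
So 28 × 5 + 1 = 141 books are required.

141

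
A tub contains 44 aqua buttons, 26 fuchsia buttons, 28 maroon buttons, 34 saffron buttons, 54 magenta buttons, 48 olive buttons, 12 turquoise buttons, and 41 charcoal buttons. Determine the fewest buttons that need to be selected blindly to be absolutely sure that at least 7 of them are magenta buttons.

240

In the worst case for collecting magenta buttons, every non-magenta button comes out first.
There are 44 + 26 + 28 + 34 + 48 + 12 + 41 = 233 non-magenta buttons altogether.
After those, each further button must be magenta, so 233 + 7 = 240 draws guarantee 7 magenta buttons.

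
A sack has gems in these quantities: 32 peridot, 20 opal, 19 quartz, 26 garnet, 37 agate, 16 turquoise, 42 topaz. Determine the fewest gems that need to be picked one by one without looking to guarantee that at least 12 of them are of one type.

By the pigeonhole principle, the 7 types are the holes; the gems drawn are the pigeons.
To avoid 12 of any one type, the worst case takes at most 11 of each type.
That gives 11 + 11 + 11 + 11 + 11 + 11 + 11 = 77 gems with no type reaching 12.
The next gem forces some type to 12, so 77 + 1 = 78.

78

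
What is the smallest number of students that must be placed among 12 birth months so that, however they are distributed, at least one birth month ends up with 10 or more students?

With 108 students one could put exactly 9 in each of the 12 birth months, and no birth month would reach 10.
By pigeonhole, one more student must land in a birth month that already has 9, giving it 10.
So 12 × 9 + 1 = 109 students are required.

109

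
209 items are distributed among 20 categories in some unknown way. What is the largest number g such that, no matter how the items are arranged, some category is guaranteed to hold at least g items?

11

Pigeonhole: the 20 categories are the holes and the 209 items are the pigeons.
If every category held at most 10 items, the total would be at most 20 × 10 = 200, which is less than 209.
So some category holds at least ⌈209/20⌉ = 11 items.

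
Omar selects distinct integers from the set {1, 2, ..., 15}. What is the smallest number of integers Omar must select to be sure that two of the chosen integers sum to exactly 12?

11

Two chosen integers sum to 12 exactly when both halves of some pair {x, 12−x} with 1 ≤ x ≤ 12−x ≤ 11 are chosen — 5 such pairs.
The remaining 5 elements (those with no distinct partner in range) can never complete a 12-sum, so the worst case takes all of them and one from each pair: 5 + 5 = 10.
By the pigeonhole principle, the 11th integer has to be the second member of some pair, so 10 + 1 = 11.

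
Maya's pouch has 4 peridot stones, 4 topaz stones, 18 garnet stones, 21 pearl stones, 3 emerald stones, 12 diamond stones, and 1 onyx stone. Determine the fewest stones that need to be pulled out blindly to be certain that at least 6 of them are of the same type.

28

By pigeonhole, the 7 types are the holes; the stones drawn are the pigeons.
To avoid 6 of any one type, the worst case takes at most 5 of each type, or every stone of a type that has fewer than 5.
That gives 4 + 4 + 5 + 5 + 3 + 5 + 1 = 27 stones with no type reaching 6.
The next stone forces some type to 6, so 27 + 1 = 28.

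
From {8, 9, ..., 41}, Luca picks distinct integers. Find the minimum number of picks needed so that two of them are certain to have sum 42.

Group the elements by complementary pair {x, 42−x}: {8,34}, {9,33}, {10,32}, …, giving 13 two-element pairs, the single value 21 (it cannot pair with itself since the integers are distinct), and 7 integers whose partner 42−x falls outside [8,41].
By the pigeonhole principle, treating each of those 21 groups as a pigeonhole, one can pick one integer per group — 21 integers — with no two summing to 42.
The 22nd integer lands in an occupied pair, forcing a sum of 42.

22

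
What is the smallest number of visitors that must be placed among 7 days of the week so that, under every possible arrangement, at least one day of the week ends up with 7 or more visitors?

43

With 42 visitors one could put exactly 6 in each of the 7 days of the week, and no day of the week would reach 7.
By pigeonhole, one more visitor must land in a day of the week that already has 6, giving it 7.
So 7 × 6 + 1 = 43 visitors are required.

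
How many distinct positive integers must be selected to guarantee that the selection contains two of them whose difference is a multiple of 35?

36

Integers whose pairwise differences are multiples of 35 are exactly those sharing a remainder mod 35. By the pigeonhole principle, the 35 residue classes mod 35 are the pigeonholes.
With 35 integers one could put 1 in each residue class and have no class reach 2.
The 36th integer pushes some class to 2, so 35·1 + 1 = 36.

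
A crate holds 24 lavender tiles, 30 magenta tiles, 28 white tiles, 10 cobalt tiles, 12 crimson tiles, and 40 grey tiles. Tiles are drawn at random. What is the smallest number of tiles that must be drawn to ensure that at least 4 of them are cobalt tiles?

In the worst case for collecting cobalt tiles, every non-cobalt tile comes out first.
There are 24 + 30 + 28 + 12 + 40 = 134 non-cobalt tiles altogether.
After those, each further tile must be cobalt, so 134 + 4 = 138 draws guarantee 4 cobalt tiles.

138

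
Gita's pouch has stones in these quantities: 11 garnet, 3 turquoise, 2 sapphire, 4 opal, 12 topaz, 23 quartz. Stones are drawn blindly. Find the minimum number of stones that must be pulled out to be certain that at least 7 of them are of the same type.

28

Pigeonhole: put each drawn stone into a box by type. The largest draw with every box below 7 takes min(count, 6) from each type; types with fewer than 6 contribute all they have.
Σ min(cᵢ, 6) = 6 + 3 + 2 + 4 + 6 + 6 = 27.
Draw number 27 + 1 = 28 must push one box to 7.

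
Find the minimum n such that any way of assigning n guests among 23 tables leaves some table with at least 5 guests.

With 92 guests one could put exactly 4 in each of the 23 tables, and no table would reach 5.
By pigeonhole, one more guest must land in a table that already has 4, giving it 5.
So 23 × 4 + 1 = 93 guests are required.

93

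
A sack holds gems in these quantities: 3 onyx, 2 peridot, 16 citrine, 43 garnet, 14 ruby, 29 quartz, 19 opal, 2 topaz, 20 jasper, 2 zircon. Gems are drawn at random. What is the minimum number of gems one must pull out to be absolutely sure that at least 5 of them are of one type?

Put each drawn gem into a box by type. The largest draw with every box below 5 takes min(count, 4) from each type; types with fewer than 4 contribute all they have.
Σ min(cᵢ, 4) = 3 + 2 + 4 + 4 + 4 + 4 + 4 + 2 + 4 + 2 = 33.
Draw number 33 + 1 = 34 must push one box to 5.

34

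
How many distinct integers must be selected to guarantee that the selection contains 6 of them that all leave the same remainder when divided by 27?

By pigeonhole, the 27 residue classes mod 27 are the pigeonholes.
With 135 integers one could put 5 in each residue class and have no class reach 6.
The 136th integer pushes some class to 6, so 27·5 + 1 = 136.

136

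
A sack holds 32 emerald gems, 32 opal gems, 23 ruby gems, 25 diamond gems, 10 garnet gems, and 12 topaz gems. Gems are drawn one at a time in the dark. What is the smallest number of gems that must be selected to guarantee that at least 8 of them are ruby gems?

In the worst case for collecting ruby gems, every non-ruby gem comes out first.
There are 32 + 32 + 25 + 10 + 12 = 111 non-ruby gems altogether.
After those, each further gem must be ruby, so 111 + 8 = 119 draws guarantee 8 ruby gems.

119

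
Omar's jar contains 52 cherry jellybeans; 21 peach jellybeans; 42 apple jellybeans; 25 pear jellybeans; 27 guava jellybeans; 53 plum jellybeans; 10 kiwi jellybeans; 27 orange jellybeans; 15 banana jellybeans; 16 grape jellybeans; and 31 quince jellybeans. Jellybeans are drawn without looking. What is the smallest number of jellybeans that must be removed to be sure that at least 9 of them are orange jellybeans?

In the worst case for collecting orange jellybeans, every non-orange jellybean comes out first.
There are 52 + 21 + 42 + 25 + 27 + 53 + 10 + 15 + 16 + 31 = 292 non-orange jellybeans altogether.
After those, each further jellybean must be orange, so 292 + 9 = 301 draws guarantee 9 orange jellybeans.

301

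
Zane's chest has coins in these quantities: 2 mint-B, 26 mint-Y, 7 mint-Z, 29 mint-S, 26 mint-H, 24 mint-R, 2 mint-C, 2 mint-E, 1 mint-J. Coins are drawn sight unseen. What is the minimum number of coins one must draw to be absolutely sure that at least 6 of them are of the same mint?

By the pigeonhole principle, the 9 mints are the holes; the coins drawn are the pigeons.
To avoid 6 of any one mint, the worst case takes at most 5 of each mint, or every coin of a mint that has fewer than 5.
That gives 2 + 5 + 5 + 5 + 5 + 5 + 2 + 2 + 1 = 32 coins with no mint reaching 6.
The next coin forces some mint to 6, so 32 + 1 = 33.

33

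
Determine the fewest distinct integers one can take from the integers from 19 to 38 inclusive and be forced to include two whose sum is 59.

Two chosen integers sum to 59 exactly when both halves of some pair {x, 59−x} with 21 ≤ x ≤ 59−x ≤ 38 are chosen — 9 such pairs.
The remaining 2 elements (those with no distinct partner in range) can never complete a 59-sum, so the worst case takes all of them and one from each pair: 2 + 9 = 11.
Pigeonhole: the 12th integer has to be the second member of some pair, so 11 + 1 = 12.

12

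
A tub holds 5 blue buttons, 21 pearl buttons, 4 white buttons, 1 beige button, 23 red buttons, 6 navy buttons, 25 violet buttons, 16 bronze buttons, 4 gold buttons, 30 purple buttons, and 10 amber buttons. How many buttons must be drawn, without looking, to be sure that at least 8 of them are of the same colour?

Pigeonhole: the 11 colours are the holes; the buttons drawn are the pigeons.
To avoid 8 of any one colour, the worst case takes at most 7 of each colour, or every button of a colour that has fewer than 7.
That gives 5 + 7 + 4 + 1 + 7 + 6 + 7 + 7 + 4 + 7 + 7 = 62 buttons with no colour reaching 8.
The next button forces some colour to 8, so 62 + 1 = 63.

63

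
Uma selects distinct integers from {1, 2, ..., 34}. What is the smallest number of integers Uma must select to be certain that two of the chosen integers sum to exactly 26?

23

Group the elements by complementary pair {x, 26−x}: {1,25}, {2,24}, {3,23}, …, giving 12 two-element pairs; the single value 13 (it cannot pair with itself since the integers are distinct); and 9 integers whose partner 26−x falls outside [1,34].
By pigeonhole, treating each of those 22 groups as a pigeonhole, one can pick one integer per group — 22 integers — with no two summing to 26.
The 23rd integer lands in an occupied pair, forcing a sum of 26.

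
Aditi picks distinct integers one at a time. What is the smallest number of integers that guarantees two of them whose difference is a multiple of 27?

Integers whose pairwise differences are multiples of 27 are exactly those sharing a remainder mod 27. Pigeonhole: the 27 residue classes mod 27 are the pigeonholes.
With 27 integers one could put 1 in each residue class and have no class reach 2.
The 28th integer pushes some class to 2, so 27·1 + 1 = 28.

28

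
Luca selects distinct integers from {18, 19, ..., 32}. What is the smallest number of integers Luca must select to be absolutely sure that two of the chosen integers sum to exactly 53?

A set avoiding the sum 53 can contain at most one of each pair {x, 53−x}, plus the 3 elements whose complement lies outside the range.
The integers 18, …, 26 (9 of them) are such a set: any two sum to at least 18+19 = 37 and at most 25+26 = 51 < 53.
By pigeonhole, any 10th integer completes one of the 6 pairs, so 10 choices force a sum of 53.

10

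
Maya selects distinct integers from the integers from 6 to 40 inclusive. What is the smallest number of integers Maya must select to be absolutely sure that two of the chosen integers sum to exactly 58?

25

A set avoiding the sum 58 can contain at most one of each pair {x, 58−x}, plus the 13 elements whose complement lies outside the range or equal to its own complement.
The integers 6, …, 29 (24 of them) are such a set: any two sum to at least 6+7 = 13 and at most 28+29 = 57 < 58.
Any 25th integer completes one of the 11 pairs, so 25 choices force a sum of 58.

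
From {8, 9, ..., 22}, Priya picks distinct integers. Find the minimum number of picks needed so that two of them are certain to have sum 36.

12

A set avoiding the sum 36 can contain at most one of each pair {x, 36−x}, plus the 7 elements whose complement lies outside the range or equal to its own complement.
The integers 8, …, 18 (11 of them) are such a set: any two sum to at least 8+9 = 17 and at most 17+18 = 35 < 36.
By pigeonhole, any 12th integer completes one of the 4 pairs, so 12 choices force a sum of 36.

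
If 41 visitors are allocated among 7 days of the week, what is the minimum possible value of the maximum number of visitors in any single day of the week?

6

The 7 days of the week are the holes and the 41 visitors are the pigeons.
If every day of the week held at most 5 visitors, the total would be at most 7 × 5 = 35, which is less than 41.
So some day of the week holds at least ⌈41/7⌉ = 6 visitors.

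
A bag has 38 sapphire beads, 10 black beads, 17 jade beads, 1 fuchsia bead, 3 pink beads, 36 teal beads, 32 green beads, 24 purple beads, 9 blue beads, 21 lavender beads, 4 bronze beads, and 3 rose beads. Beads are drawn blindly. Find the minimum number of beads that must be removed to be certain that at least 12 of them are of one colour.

97

An adversary could hand out at most 11 beads per colour (6 colours run out sooner): 11 + 10 + 11 + 1 + 3 + 11 + 11 + 11 + 9 + 11 + 4 + 3 = 96 beads and still no colour has 12.
Pigeonhole: one more bead lands in a colour already at 11, so 97 draws are enough and 96 are not.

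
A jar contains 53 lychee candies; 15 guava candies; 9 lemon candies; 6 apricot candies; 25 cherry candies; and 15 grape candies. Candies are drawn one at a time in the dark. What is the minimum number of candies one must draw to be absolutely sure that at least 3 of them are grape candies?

111

In the worst case for collecting grape candies, every non-grape candy comes out first.
There are 53 + 15 + 9 + 6 + 25 = 108 non-grape candies altogether.
After those, each further candy must be grape, so 108 + 3 = 111 draws guarantee 3 grape candies.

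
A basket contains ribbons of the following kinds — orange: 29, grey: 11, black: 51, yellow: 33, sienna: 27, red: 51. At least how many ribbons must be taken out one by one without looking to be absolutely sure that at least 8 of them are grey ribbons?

In the worst case for collecting grey ribbons, every non-grey ribbon comes out first.
There are 29 + 51 + 33 + 27 + 51 = 191 non-grey ribbons altogether.
After those, each further ribbon must be grey, so 191 + 8 = 199 draws guarantee 8 grey ribbons.

199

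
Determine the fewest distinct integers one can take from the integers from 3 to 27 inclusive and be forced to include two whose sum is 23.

A set avoiding the sum 23 can contain at most one of each pair {x, 23−x}, plus the 7 elements whose complement lies outside the range.
The integers 12, …, 27 (16 of them) are such a set: any two sum to at least 12+13 = 25 > 23.
Pigeonhole: any 17th integer completes one of the 9 pairs, so 17 choices force a sum of 23.

17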